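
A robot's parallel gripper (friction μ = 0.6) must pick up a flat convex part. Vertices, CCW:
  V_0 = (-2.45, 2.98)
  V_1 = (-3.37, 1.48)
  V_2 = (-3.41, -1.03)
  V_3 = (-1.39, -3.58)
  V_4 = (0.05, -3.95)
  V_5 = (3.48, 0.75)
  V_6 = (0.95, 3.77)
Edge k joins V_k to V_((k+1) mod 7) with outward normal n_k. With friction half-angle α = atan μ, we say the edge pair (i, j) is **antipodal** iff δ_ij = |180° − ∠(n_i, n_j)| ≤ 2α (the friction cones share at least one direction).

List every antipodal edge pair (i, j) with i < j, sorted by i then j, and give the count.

α = atan 0.6 = 30.96°;  2α = 61.93°
n_0 = (-0.8524, +0.5228)
n_1 = (-0.9999, +0.0159)
n_2 = (-0.7839, -0.6209)
n_3 = (-0.2489, -0.9685)
n_4 = (+0.8078, -0.5895)
n_5 = (+0.7666, +0.6422)
n_6 = (-0.2263, +0.9741)
  (0,1): δ = 149.39°  ·
  (0,2): δ = 110.09°  ·
  (0,3): δ = 72.89°  ·
  (0,4): δ = 4.60°  ✓
  (0,5): δ = 71.48°  ·
  (0,6): δ = 134.60°  ·
  (1,2): δ = 140.70°  ·
  (1,3): δ = 103.50°  ·
  (1,4): δ = 35.21°  ✓
  (1,5): δ = 40.87°  ✓
  (1,6): δ = 103.99°  ·
  (2,3): δ = 142.79°  ·
  (2,4): δ = 74.51°  ·
  (2,5): δ = 1.57°  ✓
  (2,6): δ = 64.70°  ·
  (3,4): δ = 111.71°  ·
  (3,5): δ = 35.64°  ✓
  (3,6): δ = 27.49°  ✓
  (4,5): δ = 103.92°  ·
  (4,6): δ = 40.80°  ✓
  (5,6): δ = 116.87°  ·
antipodal pairs: 7

count = 7; pairs: (0,4), (1,4), (1,5), (2,5), (3,5), (3,6), (4,6)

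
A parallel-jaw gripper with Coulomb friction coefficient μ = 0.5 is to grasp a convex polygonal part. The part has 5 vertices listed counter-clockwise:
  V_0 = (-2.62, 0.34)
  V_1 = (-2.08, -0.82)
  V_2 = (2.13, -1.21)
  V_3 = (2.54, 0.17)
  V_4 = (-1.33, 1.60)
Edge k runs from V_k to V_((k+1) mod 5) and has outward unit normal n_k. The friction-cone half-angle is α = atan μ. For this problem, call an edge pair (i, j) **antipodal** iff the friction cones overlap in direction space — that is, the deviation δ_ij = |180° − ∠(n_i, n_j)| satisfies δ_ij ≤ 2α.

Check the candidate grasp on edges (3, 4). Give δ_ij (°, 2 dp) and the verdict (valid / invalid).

α = atan 0.5 = 26.57°;  2α = 53.13°
edge 3: e_3 = (-3.87, +1.43);  n_3 = (+0.3466, +0.9380)
edge 4: e_4 = (-1.29, -1.26);  n_4 = (-0.6987, +0.7154)
∠(n_3, n_4) = 64.61°
δ = |180° − 64.61°| = 115.39°
115.39° > 2α = 53.13°  →  invalid

δ = 115.39°, invalid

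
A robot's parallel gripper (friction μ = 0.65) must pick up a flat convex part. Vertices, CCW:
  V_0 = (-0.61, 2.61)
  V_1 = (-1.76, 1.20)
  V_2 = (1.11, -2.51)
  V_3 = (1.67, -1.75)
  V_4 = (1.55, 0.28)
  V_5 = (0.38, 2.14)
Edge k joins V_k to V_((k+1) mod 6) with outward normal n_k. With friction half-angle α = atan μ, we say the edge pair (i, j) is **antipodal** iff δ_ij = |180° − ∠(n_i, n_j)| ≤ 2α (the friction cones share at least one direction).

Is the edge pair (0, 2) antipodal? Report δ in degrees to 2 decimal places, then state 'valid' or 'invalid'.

δ = 2.82°, valid

α = atan 0.65 = 33.02°;  2α = 66.05°
edge 0: e_0 = (-1.15, -1.41);  n_0 = (-0.7749, +0.6320)
edge 2: e_2 = (+0.56, +0.76);  n_2 = (+0.8051, -0.5932)
∠(n_0, n_2) = 177.18°
δ = |180° − 177.18°| = 2.82°
2.82° ≤ 2α = 66.05°  →  valid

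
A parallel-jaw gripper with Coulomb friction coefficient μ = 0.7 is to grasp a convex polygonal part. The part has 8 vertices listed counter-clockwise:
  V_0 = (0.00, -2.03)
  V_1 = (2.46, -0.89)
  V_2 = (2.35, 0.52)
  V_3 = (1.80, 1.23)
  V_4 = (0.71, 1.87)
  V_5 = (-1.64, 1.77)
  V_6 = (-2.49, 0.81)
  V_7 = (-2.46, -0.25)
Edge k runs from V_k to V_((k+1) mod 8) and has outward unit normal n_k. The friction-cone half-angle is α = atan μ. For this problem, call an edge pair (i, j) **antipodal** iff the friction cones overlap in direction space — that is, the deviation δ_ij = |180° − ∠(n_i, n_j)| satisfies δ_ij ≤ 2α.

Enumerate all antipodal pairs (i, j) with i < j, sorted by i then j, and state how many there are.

count = 12; pairs: (0,3), (0,4), (0,5), (0,6), (1,5), (1,6), (1,7), (2,6), (2,7), (3,6), (3,7), (4,7)

α = atan 0.7 = 34.99°;  2α = 69.98°
n_0 = (+0.4205, -0.9073)
n_1 = (+0.9970, +0.0778)
n_2 = (+0.7905, +0.6124)
n_3 = (+0.5063, +0.8623)
n_4 = (-0.0425, +0.9991)
n_5 = (-0.7487, +0.6629)
n_6 = (-0.9996, -0.0283)
n_7 = (-0.5862, -0.8102)
  (0,1): δ = 110.40°  ·
  (0,2): δ = 77.10°  ·
  (0,3): δ = 55.28°  ✓
  (0,4): δ = 22.43°  ✓
  (0,5): δ = 23.61°  ✓
  (0,6): δ = 66.76°  ✓
  (0,7): δ = 119.25°  ·
  (1,2): δ = 146.70°  ·
  (1,3): δ = 124.88°  ·
  (1,4): δ = 92.02°  ·
  (1,5): δ = 45.98°  ✓
  (1,6): δ = 2.84°  ✓
  (1,7): δ = 49.65°  ✓
  (2,3): δ = 158.18°  ·
  (2,4): δ = 125.33°  ·
  (2,5): δ = 79.29°  ·
  (2,6): δ = 36.14°  ✓
  (2,7): δ = 16.35°  ✓
  (3,4): δ = 147.14°  ·
  (3,5): δ = 101.10°  ·
  (3,6): δ = 57.96°  ✓
  (3,7): δ = 5.47°  ✓
  (4,5): δ = 133.96°  ·
  (4,6): δ = 90.82°  ·
  (4,7): δ = 38.33°  ✓
  (5,6): δ = 136.86°  ·
  (5,7): δ = 84.37°  ·
  (6,7): δ = 127.51°  ·
antipodal pairs: 12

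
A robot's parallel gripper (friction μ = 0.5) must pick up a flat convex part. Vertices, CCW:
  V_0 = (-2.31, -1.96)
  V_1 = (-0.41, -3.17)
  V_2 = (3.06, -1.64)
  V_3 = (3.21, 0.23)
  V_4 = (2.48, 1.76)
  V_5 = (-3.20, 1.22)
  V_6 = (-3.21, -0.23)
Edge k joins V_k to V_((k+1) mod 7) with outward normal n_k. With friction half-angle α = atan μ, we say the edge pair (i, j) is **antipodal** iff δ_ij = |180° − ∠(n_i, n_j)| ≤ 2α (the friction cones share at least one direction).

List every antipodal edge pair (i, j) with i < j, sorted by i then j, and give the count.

count = 7; pairs: (0,3), (0,4), (1,4), (2,5), (2,6), (3,5), (3,6)

α = atan 0.5 = 26.57°;  2α = 53.13°
n_0 = (-0.5372, -0.8435)
n_1 = (+0.4034, -0.9150)
n_2 = (+0.9968, -0.0800)
n_3 = (+0.9025, +0.4306)
n_4 = (-0.0946, +0.9955)
n_5 = (-1.0000, +0.0069)
n_6 = (-0.8871, -0.4615)
  (0,1): δ = 123.72°  ·
  (0,2): δ = 62.10°  ·
  (0,3): δ = 32.00°  ✓
  (0,4): δ = 37.92°  ✓
  (0,5): δ = 122.10°  ·
  (0,6): δ = 149.98°  ·
  (1,2): δ = 118.38°  ·
  (1,3): δ = 88.29°  ·
  (1,4): δ = 18.36°  ✓
  (1,5): δ = 65.81°  ·
  (1,6): δ = 93.69°  ·
  (2,3): δ = 149.91°  ·
  (2,4): δ = 79.98°  ·
  (2,5): δ = 4.19°  ✓
  (2,6): δ = 32.07°  ✓
  (3,4): δ = 110.08°  ·
  (3,5): δ = 25.90°  ✓
  (3,6): δ = 1.98°  ✓
  (4,5): δ = 95.83°  ·
  (4,6): δ = 67.95°  ·
  (5,6): δ = 152.12°  ·
antipodal pairs: 7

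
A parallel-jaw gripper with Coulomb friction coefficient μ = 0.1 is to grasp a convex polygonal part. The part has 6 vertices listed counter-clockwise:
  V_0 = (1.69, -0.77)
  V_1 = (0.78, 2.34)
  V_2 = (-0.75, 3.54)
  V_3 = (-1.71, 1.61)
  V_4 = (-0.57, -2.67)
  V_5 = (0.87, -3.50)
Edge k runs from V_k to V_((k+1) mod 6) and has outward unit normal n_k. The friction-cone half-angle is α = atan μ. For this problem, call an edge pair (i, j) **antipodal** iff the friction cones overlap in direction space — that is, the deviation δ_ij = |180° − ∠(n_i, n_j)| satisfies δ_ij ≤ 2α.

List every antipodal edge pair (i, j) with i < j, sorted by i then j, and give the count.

α = atan 0.1 = 5.71°;  2α = 11.42°
n_0 = (+0.9598, +0.2808)
n_1 = (+0.6171, +0.7869)
n_2 = (-0.8954, +0.4454)
n_3 = (-0.9663, -0.2574)
n_4 = (-0.4994, -0.8664)
n_5 = (+0.9577, -0.2877)
  (0,1): δ = 144.42°  ·
  (0,2): δ = 42.76°  ·
  (0,3): δ = 1.39°  ✓
  (0,4): δ = 43.73°  ·
  (0,5): δ = 146.97°  ·
  (1,2): δ = 78.34°  ·
  (1,3): δ = 36.98°  ·
  (1,4): δ = 8.15°  ✓
  (1,5): δ = 111.39°  ·
  (2,3): δ = 138.64°  ·
  (2,4): δ = 93.51°  ·
  (2,5): δ = 9.73°  ✓
  (3,4): δ = 134.87°  ·
  (3,5): δ = 31.63°  ·
  (4,5): δ = 76.76°  ·
antipodal pairs: 3

count = 3; pairs: (0,3), (1,4), (2,5)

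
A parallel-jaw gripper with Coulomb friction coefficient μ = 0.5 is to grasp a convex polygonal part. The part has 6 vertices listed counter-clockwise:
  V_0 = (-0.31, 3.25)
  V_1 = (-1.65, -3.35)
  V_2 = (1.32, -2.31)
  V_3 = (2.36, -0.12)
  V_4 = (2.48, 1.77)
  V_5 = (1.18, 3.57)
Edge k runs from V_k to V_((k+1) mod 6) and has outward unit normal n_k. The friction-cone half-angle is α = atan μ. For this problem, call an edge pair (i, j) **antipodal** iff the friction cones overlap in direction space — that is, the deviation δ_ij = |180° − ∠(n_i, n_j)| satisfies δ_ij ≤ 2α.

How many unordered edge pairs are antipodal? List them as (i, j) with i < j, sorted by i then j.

α = atan 0.5 = 26.57°;  2α = 53.13°
n_0 = (-0.9800, +0.1990)
n_1 = (+0.3305, -0.9438)
n_2 = (+0.9033, -0.4290)
n_3 = (+0.9980, -0.0634)
n_4 = (+0.8107, +0.5855)
n_5 = (-0.2100, +0.9777)
  (0,1): δ = 59.22°  ·
  (0,2): δ = 13.93°  ✓
  (0,3): δ = 7.84°  ✓
  (0,4): δ = 47.31°  ✓
  (0,5): δ = 113.60°  ·
  (1,2): δ = 134.70°  ·
  (1,3): δ = 112.93°  ·
  (1,4): δ = 73.46°  ·
  (1,5): δ = 7.18°  ✓
  (2,3): δ = 158.23°  ·
  (2,4): δ = 118.76°  ·
  (2,5): δ = 52.48°  ✓
  (3,4): δ = 140.53°  ·
  (3,5): δ = 74.25°  ·
  (4,5): δ = 113.72°  ·
antipodal pairs: 5

count = 5; pairs: (0,2), (0,3), (0,4), (1,5), (2,5)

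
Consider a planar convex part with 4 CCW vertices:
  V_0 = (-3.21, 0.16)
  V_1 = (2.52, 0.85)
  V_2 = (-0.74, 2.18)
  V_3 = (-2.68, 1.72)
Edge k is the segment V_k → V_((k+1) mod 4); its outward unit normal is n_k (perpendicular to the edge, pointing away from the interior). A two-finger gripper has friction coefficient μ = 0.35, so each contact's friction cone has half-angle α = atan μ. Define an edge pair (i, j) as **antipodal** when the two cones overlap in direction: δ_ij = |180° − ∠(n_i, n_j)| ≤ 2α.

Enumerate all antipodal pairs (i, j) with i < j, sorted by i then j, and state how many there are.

α = atan 0.35 = 19.29°;  2α = 38.58°
n_0 = (+0.1196, -0.9928)
n_1 = (+0.3777, +0.9259)
n_2 = (-0.2307, +0.9730)
n_3 = (-0.9468, +0.3217)
  (0,1): δ = 29.06°  ✓
  (0,2): δ = 6.47°  ✓
  (0,3): δ = 64.37°  ·
  (1,2): δ = 144.47°  ·
  (1,3): δ = 86.57°  ·
  (2,3): δ = 122.10°  ·
antipodal pairs: 2

count = 2; pairs: (0,1), (0,2)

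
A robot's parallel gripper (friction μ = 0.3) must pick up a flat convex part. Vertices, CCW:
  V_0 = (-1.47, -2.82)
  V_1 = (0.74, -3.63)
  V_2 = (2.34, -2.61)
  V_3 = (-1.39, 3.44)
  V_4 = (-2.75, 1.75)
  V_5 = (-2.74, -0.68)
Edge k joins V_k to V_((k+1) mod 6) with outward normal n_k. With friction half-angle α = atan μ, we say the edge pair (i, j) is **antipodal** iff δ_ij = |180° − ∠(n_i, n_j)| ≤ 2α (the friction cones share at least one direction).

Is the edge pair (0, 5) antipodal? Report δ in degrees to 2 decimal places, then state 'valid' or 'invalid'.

α = atan 0.3 = 16.70°;  2α = 33.40°
edge 0: e_0 = (+2.21, -0.81);  n_0 = (-0.3441, -0.9389)
edge 5: e_5 = (+1.27, -2.14);  n_5 = (-0.8600, -0.5104)
∠(n_0, n_5) = 39.18°
δ = |180° − 39.18°| = 140.82°
140.82° > 2α = 33.40°  →  invalid

δ = 140.82°, invalid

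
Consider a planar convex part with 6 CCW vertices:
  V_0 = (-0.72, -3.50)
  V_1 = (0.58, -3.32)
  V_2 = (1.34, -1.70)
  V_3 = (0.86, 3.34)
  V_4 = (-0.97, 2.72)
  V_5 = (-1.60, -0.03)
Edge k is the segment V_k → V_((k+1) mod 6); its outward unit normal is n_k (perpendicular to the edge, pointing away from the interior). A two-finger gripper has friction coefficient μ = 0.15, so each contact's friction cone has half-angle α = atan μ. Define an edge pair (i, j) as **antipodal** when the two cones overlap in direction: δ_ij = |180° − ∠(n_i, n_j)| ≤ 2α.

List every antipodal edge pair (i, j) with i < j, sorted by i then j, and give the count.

α = atan 0.15 = 8.53°;  2α = 17.06°
n_0 = (+0.1372, -0.9905)
n_1 = (+0.9053, -0.4247)
n_2 = (+0.9955, +0.0948)
n_3 = (-0.3209, +0.9471)
n_4 = (-0.9747, +0.2233)
n_5 = (-0.9693, -0.2458)
  (0,1): δ = 123.02°  ·
  (0,2): δ = 92.44°  ·
  (0,3): δ = 10.83°  ✓
  (0,4): δ = 69.21°  ·
  (0,5): δ = 96.35°  ·
  (1,2): δ = 149.43°  ·
  (1,3): δ = 46.15°  ·
  (1,4): δ = 12.23°  ✓
  (1,5): δ = 39.36°  ·
  (2,3): δ = 76.72°  ·
  (2,4): δ = 18.34°  ·
  (2,5): δ = 8.79°  ✓
  (3,4): δ = 121.62°  ·
  (3,5): δ = 94.49°  ·
  (4,5): δ = 152.87°  ·
antipodal pairs: 3

count = 3; pairs: (0,3), (1,4), (2,5)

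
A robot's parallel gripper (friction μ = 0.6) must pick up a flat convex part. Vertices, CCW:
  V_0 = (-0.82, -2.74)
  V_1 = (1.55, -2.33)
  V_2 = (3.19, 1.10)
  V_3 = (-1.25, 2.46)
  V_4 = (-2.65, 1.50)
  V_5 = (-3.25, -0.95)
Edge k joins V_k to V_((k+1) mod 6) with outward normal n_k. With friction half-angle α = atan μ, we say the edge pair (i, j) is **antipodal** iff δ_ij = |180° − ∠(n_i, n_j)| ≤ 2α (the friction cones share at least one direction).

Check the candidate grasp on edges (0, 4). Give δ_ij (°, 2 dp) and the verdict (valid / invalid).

α = atan 0.6 = 30.96°;  2α = 61.93°
edge 0: e_0 = (+2.37, +0.41);  n_0 = (+0.1705, -0.9854)
edge 4: e_4 = (-0.60, -2.45);  n_4 = (-0.9713, +0.2379)
∠(n_0, n_4) = 113.58°
δ = |180° − 113.58°| = 66.42°
66.42° > 2α = 61.93°  →  invalid

δ = 66.42°, invalid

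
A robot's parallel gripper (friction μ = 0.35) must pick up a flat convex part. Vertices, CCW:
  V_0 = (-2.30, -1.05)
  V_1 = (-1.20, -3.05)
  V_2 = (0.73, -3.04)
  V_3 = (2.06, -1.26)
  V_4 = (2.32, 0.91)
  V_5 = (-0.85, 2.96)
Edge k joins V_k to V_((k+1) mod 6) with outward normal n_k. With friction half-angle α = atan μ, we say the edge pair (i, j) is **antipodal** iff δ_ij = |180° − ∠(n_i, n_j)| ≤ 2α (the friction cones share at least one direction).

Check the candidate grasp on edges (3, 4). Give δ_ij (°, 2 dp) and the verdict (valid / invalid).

α = atan 0.35 = 19.29°;  2α = 38.58°
edge 3: e_3 = (+0.26, +2.17);  n_3 = (+0.9929, -0.1190)
edge 4: e_4 = (-3.17, +2.05);  n_4 = (+0.5430, +0.8397)
∠(n_3, n_4) = 63.94°
δ = |180° − 63.94°| = 116.06°
116.06° > 2α = 38.58°  →  invalid

δ = 116.06°, invalid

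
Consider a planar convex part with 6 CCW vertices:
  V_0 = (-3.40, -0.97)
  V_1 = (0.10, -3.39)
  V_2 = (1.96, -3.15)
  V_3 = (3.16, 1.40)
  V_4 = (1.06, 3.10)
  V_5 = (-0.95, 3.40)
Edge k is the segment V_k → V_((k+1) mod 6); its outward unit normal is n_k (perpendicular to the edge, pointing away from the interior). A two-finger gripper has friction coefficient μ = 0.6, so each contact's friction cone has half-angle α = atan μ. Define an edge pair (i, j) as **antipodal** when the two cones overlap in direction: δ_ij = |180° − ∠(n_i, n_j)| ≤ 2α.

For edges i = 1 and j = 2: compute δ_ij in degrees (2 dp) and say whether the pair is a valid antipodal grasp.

δ = 112.13°, invalid

α = atan 0.6 = 30.96°;  2α = 61.93°
edge 1: e_1 = (+1.86, +0.24);  n_1 = (+0.1280, -0.9918)
edge 2: e_2 = (+1.20, +4.55);  n_2 = (+0.9669, -0.2550)
∠(n_1, n_2) = 67.87°
δ = |180° − 67.87°| = 112.13°
112.13° > 2α = 61.93°  →  invalid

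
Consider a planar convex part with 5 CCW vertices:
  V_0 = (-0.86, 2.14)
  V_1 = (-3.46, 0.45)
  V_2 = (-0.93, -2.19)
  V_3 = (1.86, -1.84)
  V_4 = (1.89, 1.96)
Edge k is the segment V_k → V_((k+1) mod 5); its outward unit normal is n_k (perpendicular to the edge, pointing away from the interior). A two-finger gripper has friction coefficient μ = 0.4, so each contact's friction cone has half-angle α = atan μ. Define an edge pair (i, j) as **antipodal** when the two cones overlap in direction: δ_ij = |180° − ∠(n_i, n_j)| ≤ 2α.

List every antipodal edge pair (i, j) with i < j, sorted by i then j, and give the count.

count = 3; pairs: (0,2), (1,4), (2,4)

α = atan 0.4 = 21.80°;  2α = 43.60°
n_0 = (-0.5450, +0.8384)
n_1 = (-0.7220, -0.6919)
n_2 = (+0.1245, -0.9922)
n_3 = (+1.0000, -0.0079)
n_4 = (+0.0653, +0.9979)
  (0,1): δ = 79.24°  ·
  (0,2): δ = 25.87°  ✓
  (0,3): δ = 56.52°  ·
  (0,4): δ = 143.23°  ·
  (1,2): δ = 126.63°  ·
  (1,3): δ = 44.23°  ·
  (1,4): δ = 42.47°  ✓
  (2,3): δ = 97.60°  ·
  (2,4): δ = 10.90°  ✓
  (3,4): δ = 93.29°  ·
antipodal pairs: 3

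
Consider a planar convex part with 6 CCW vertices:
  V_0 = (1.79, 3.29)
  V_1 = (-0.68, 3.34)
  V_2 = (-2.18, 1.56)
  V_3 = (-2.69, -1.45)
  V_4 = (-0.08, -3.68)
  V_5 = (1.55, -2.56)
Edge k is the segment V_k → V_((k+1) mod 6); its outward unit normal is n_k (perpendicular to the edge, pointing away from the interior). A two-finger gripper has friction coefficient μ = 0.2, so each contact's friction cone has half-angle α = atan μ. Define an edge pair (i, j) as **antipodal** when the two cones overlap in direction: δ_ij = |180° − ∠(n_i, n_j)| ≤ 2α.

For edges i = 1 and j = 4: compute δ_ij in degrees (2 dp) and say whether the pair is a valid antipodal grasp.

δ = 15.39°, valid

α = atan 0.2 = 11.31°;  2α = 22.62°
edge 1: e_1 = (-1.50, -1.78);  n_1 = (-0.7647, +0.6444)
edge 4: e_4 = (+1.63, +1.12);  n_4 = (+0.5663, -0.8242)
∠(n_1, n_4) = 164.61°
δ = |180° − 164.61°| = 15.39°
15.39° ≤ 2α = 22.62°  →  valid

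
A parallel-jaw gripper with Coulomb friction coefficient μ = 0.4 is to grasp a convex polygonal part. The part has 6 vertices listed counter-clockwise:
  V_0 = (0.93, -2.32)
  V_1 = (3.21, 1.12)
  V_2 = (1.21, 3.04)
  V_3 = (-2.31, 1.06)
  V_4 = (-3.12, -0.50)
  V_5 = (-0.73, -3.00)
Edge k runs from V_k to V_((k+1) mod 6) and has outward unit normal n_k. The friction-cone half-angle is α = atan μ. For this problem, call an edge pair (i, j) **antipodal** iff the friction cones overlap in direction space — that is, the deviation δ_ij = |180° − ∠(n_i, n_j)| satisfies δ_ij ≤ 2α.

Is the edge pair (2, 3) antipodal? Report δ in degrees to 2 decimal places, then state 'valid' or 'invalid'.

δ = 146.80°, invalid

α = atan 0.4 = 21.80°;  2α = 43.60°
edge 2: e_2 = (-3.52, -1.98);  n_2 = (-0.4903, +0.8716)
edge 3: e_3 = (-0.81, -1.56);  n_3 = (-0.8875, +0.4608)
∠(n_2, n_3) = 33.20°
δ = |180° − 33.20°| = 146.80°
146.80° > 2α = 43.60°  →  invalid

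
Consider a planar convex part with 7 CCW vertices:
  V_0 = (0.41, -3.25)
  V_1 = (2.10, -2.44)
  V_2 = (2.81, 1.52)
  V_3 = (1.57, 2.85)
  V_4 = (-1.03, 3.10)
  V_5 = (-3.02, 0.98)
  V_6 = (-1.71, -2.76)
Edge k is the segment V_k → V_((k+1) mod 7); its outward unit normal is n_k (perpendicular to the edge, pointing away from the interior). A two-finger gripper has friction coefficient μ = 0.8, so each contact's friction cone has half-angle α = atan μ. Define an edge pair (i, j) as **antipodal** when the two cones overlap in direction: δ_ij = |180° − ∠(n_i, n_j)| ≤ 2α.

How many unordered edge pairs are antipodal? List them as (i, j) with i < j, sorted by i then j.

count = 10; pairs: (0,2), (0,3), (0,4), (1,4), (1,5), (2,5), (2,6), (3,5), (3,6), (4,6)

α = atan 0.8 = 38.66°;  2α = 77.32°
n_0 = (+0.4322, -0.9018)
n_1 = (+0.9843, -0.1765)
n_2 = (+0.7314, +0.6819)
n_3 = (+0.0957, +0.9954)
n_4 = (-0.7291, +0.6844)
n_5 = (-0.9438, -0.3306)
n_6 = (-0.2252, -0.9743)
  (0,1): δ = 125.77°  ·
  (0,2): δ = 72.61°  ✓
  (0,3): δ = 31.10°  ✓
  (0,4): δ = 21.20°  ✓
  (0,5): δ = 83.70°  ·
  (0,6): δ = 141.38°  ·
  (1,2): δ = 126.84°  ·
  (1,3): δ = 85.33°  ·
  (1,4): δ = 33.02°  ✓
  (1,5): δ = 29.47°  ✓
  (1,6): δ = 87.15°  ·
  (2,3): δ = 138.49°  ·
  (2,4): δ = 86.18°  ·
  (2,5): δ = 23.69°  ✓
  (2,6): δ = 33.99°  ✓
  (3,4): δ = 127.70°  ·
  (3,5): δ = 65.20°  ✓
  (3,6): δ = 7.52°  ✓
  (4,5): δ = 117.51°  ·
  (4,6): δ = 59.83°  ✓
  (5,6): δ = 122.32°  ·
antipodal pairs: 10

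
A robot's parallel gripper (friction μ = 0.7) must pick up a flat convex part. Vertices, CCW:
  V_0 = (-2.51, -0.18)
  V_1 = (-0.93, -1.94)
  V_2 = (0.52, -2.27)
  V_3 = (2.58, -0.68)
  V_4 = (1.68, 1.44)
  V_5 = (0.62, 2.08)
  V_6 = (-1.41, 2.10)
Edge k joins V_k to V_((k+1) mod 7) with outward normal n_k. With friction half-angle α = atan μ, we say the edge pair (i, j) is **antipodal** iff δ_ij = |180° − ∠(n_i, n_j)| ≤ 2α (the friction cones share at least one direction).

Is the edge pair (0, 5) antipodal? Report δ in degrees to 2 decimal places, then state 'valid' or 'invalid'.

α = atan 0.7 = 34.99°;  2α = 69.98°
edge 0: e_0 = (+1.58, -1.76);  n_0 = (-0.7441, -0.6680)
edge 5: e_5 = (-2.03, +0.02);  n_5 = (+0.0099, +1.0000)
∠(n_0, n_5) = 132.48°
δ = |180° − 132.48°| = 47.52°
47.52° ≤ 2α = 69.98°  →  valid

δ = 47.52°, valid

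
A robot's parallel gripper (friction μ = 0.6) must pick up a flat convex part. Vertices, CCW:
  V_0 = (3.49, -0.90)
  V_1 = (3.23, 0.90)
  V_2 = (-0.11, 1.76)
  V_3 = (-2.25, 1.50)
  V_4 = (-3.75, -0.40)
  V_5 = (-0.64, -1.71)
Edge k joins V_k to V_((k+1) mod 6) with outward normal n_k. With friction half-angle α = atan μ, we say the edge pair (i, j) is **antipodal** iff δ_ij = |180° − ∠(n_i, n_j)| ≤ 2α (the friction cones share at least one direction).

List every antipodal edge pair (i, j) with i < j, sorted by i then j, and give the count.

count = 7; pairs: (0,3), (0,4), (1,4), (1,5), (2,4), (2,5), (3,5)

α = atan 0.6 = 30.96°;  2α = 61.93°
n_0 = (+0.9897, +0.1430)
n_1 = (+0.2494, +0.9684)
n_2 = (-0.1206, +0.9927)
n_3 = (-0.7849, +0.6196)
n_4 = (-0.3882, -0.9216)
n_5 = (+0.1925, -0.9813)
  (0,1): δ = 112.66°  ·
  (0,2): δ = 91.29°  ·
  (0,3): δ = 46.51°  ✓
  (0,4): δ = 58.94°  ✓
  (0,5): δ = 92.88°  ·
  (1,2): δ = 158.63°  ·
  (1,3): δ = 113.85°  ·
  (1,4): δ = 8.40°  ✓
  (1,5): δ = 25.54°  ✓
  (2,3): δ = 135.22°  ·
  (2,4): δ = 29.77°  ✓
  (2,5): δ = 4.17°  ✓
  (3,4): δ = 74.55°  ·
  (3,5): δ = 40.61°  ✓
  (4,5): δ = 146.06°  ·
antipodal pairs: 7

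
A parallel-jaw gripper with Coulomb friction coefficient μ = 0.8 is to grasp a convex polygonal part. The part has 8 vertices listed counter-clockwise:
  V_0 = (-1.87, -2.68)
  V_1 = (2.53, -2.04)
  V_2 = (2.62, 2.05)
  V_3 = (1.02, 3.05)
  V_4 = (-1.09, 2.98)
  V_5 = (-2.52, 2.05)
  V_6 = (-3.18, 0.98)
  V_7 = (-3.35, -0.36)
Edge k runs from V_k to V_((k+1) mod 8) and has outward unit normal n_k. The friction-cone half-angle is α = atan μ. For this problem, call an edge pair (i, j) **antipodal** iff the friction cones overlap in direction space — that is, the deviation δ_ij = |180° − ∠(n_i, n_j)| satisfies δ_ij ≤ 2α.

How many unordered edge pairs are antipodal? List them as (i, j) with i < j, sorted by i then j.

α = atan 0.8 = 38.66°;  2α = 77.32°
n_0 = (+0.1439, -0.9896)
n_1 = (+0.9998, -0.0220)
n_2 = (+0.5300, +0.8480)
n_3 = (-0.0332, +0.9995)
n_4 = (-0.5452, +0.8383)
n_5 = (-0.8511, +0.5250)
n_6 = (-0.9920, +0.1259)
n_7 = (-0.8431, -0.5378)
  (0,1): δ = 99.54°  ·
  (0,2): δ = 40.28°  ✓
  (0,3): δ = 6.38°  ✓
  (0,4): δ = 24.76°  ✓
  (0,5): δ = 50.06°  ✓
  (0,6): δ = 74.49°  ✓
  (0,7): δ = 114.26°  ·
  (1,2): δ = 120.74°  ·
  (1,3): δ = 86.84°  ·
  (1,4): δ = 55.70°  ✓
  (1,5): δ = 30.41°  ✓
  (1,6): δ = 5.97°  ✓
  (1,7): δ = 33.80°  ✓
  (2,3): δ = 146.09°  ·
  (2,4): δ = 114.96°  ·
  (2,5): δ = 89.66°  ·
  (2,6): δ = 65.22°  ✓
  (2,7): δ = 25.46°  ✓
  (3,4): δ = 148.86°  ·
  (3,5): δ = 123.57°  ·
  (3,6): δ = 99.13°  ·
  (3,7): δ = 59.37°  ✓
  (4,5): δ = 154.71°  ·
  (4,6): δ = 130.27°  ·
  (4,7): δ = 90.50°  ·
  (5,6): δ = 155.56°  ·
  (5,7): δ = 115.80°  ·
  (6,7): δ = 140.23°  ·
antipodal pairs: 12

count = 12; pairs: (0,2), (0,3), (0,4), (0,5), (0,6), (1,4), (1,5), (1,6), (1,7), (2,6), (2,7), (3,7)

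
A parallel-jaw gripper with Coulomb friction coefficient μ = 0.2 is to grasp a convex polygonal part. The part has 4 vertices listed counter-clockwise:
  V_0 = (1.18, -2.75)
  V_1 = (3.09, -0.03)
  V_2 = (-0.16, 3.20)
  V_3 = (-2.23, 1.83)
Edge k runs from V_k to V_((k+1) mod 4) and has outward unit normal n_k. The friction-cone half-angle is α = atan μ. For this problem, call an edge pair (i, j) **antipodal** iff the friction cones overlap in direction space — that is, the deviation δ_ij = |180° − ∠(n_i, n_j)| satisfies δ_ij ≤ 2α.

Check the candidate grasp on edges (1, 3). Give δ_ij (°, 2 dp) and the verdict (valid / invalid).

δ = 8.51°, valid

α = atan 0.2 = 11.31°;  2α = 22.62°
edge 1: e_1 = (-3.25, +3.23);  n_1 = (+0.7049, +0.7093)
edge 3: e_3 = (+3.41, -4.58);  n_3 = (-0.8021, -0.5972)
∠(n_1, n_3) = 171.49°
δ = |180° − 171.49°| = 8.51°
8.51° ≤ 2α = 22.62°  →  valid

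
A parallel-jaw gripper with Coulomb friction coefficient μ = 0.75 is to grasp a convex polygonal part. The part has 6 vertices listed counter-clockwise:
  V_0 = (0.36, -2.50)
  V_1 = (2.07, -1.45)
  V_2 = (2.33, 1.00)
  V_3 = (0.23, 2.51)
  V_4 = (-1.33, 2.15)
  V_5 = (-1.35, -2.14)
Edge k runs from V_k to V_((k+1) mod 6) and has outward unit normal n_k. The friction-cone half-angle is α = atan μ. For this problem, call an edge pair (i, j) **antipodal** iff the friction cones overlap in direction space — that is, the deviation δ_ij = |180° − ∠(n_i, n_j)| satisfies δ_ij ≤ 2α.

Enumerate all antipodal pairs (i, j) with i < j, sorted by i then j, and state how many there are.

count = 8; pairs: (0,2), (0,3), (0,4), (1,3), (1,4), (2,4), (2,5), (3,5)

α = atan 0.75 = 36.87°;  2α = 73.74°
n_0 = (+0.5233, -0.8522)
n_1 = (+0.9944, -0.1055)
n_2 = (+0.5838, +0.8119)
n_3 = (-0.2249, +0.9744)
n_4 = (-1.0000, +0.0047)
n_5 = (-0.2060, -0.9785)
  (0,1): δ = 127.61°  ·
  (0,2): δ = 67.27°  ✓
  (0,3): δ = 18.56°  ✓
  (0,4): δ = 58.18°  ✓
  (0,5): δ = 136.56°  ·
  (1,2): δ = 119.66°  ·
  (1,3): δ = 70.95°  ✓
  (1,4): δ = 5.79°  ✓
  (1,5): δ = 84.17°  ·
  (2,3): δ = 131.29°  ·
  (2,4): δ = 54.55°  ✓
  (2,5): δ = 23.83°  ✓
  (3,4): δ = 103.26°  ·
  (3,5): δ = 24.88°  ✓
  (4,5): δ = 101.62°  ·
antipodal pairs: 8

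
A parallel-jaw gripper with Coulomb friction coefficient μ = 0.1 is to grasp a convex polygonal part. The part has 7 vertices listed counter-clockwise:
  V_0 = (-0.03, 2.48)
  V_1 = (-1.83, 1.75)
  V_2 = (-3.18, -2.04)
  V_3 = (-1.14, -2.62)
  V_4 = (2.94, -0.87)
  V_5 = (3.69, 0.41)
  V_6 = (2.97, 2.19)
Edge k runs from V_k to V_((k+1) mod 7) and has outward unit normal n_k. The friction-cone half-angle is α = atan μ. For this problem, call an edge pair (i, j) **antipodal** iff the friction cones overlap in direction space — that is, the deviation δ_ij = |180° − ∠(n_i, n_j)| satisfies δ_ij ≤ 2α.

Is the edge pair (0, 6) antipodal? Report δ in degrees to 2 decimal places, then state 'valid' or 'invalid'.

δ = 152.40°, invalid

α = atan 0.1 = 5.71°;  2α = 11.42°
edge 0: e_0 = (-1.80, -0.73);  n_0 = (-0.3758, +0.9267)
edge 6: e_6 = (-3.00, +0.29);  n_6 = (+0.0962, +0.9954)
∠(n_0, n_6) = 27.60°
δ = |180° − 27.60°| = 152.40°
152.40° > 2α = 11.42°  →  invalid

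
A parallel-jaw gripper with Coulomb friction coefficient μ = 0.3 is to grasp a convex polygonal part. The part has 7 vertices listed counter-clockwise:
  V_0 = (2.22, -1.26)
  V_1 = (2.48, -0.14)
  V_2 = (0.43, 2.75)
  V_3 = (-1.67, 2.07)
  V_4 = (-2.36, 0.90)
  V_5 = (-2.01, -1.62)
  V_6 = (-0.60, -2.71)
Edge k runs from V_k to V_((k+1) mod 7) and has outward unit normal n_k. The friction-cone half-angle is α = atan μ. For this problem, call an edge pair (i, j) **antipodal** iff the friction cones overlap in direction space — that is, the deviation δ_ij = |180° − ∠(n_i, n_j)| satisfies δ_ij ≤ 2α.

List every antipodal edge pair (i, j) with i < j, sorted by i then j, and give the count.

α = atan 0.3 = 16.70°;  2α = 33.40°
n_0 = (+0.9741, -0.2261)
n_1 = (+0.8156, +0.5786)
n_2 = (-0.3081, +0.9514)
n_3 = (-0.8614, +0.5080)
n_4 = (-0.9905, -0.1376)
n_5 = (-0.6116, -0.7912)
n_6 = (+0.4573, -0.8893)
  (0,1): δ = 131.58°  ·
  (0,2): δ = 58.99°  ·
  (0,3): δ = 17.46°  ✓
  (0,4): δ = 20.98°  ✓
  (0,5): δ = 65.36°  ·
  (0,6): δ = 130.28°  ·
  (1,2): δ = 107.41°  ·
  (1,3): δ = 65.88°  ·
  (1,4): δ = 27.44°  ✓
  (1,5): δ = 16.94°  ✓
  (1,6): δ = 81.86°  ·
  (2,3): δ = 138.47°  ·
  (2,4): δ = 100.04°  ·
  (2,5): δ = 55.65°  ·
  (2,6): δ = 9.27°  ✓
  (3,4): δ = 141.56°  ·
  (3,5): δ = 97.18°  ·
  (3,6): δ = 32.26°  ✓
  (4,5): δ = 135.61°  ·
  (4,6): δ = 70.70°  ·
  (5,6): δ = 115.08°  ·
antipodal pairs: 6

count = 6; pairs: (0,3), (0,4), (1,4), (1,5), (2,6), (3,6)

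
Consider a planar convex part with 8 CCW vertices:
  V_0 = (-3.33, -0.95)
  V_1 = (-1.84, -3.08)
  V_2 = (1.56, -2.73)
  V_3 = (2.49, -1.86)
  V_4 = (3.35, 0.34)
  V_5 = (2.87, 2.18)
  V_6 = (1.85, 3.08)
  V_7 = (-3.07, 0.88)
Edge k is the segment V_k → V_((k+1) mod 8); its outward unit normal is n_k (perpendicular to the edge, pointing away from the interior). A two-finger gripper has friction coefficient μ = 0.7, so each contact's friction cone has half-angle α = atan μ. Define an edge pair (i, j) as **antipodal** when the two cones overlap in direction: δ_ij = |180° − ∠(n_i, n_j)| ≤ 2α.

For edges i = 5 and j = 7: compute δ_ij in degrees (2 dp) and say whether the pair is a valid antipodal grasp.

α = atan 0.7 = 34.99°;  2α = 69.98°
edge 5: e_5 = (-1.02, +0.90);  n_5 = (+0.6616, +0.7498)
edge 7: e_7 = (-0.26, -1.83);  n_7 = (-0.9901, +0.1407)
∠(n_5, n_7) = 123.34°
δ = |180° − 123.34°| = 56.66°
56.66° ≤ 2α = 69.98°  →  valid

δ = 56.66°, valid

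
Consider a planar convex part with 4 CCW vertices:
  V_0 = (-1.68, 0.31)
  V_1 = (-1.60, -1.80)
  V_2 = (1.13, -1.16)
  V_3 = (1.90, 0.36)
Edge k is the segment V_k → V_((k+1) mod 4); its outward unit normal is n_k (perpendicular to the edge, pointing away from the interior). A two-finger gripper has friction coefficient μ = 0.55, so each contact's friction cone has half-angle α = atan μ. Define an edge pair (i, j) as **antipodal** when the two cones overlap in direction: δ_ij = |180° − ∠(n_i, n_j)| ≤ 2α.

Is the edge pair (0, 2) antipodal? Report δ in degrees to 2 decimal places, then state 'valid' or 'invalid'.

δ = 29.04°, valid

α = atan 0.55 = 28.81°;  2α = 57.62°
edge 0: e_0 = (+0.08, -2.11);  n_0 = (-0.9993, -0.0379)
edge 2: e_2 = (+0.77, +1.52);  n_2 = (+0.8921, -0.4519)
∠(n_0, n_2) = 150.96°
δ = |180° − 150.96°| = 29.04°
29.04° ≤ 2α = 57.62°  →  valid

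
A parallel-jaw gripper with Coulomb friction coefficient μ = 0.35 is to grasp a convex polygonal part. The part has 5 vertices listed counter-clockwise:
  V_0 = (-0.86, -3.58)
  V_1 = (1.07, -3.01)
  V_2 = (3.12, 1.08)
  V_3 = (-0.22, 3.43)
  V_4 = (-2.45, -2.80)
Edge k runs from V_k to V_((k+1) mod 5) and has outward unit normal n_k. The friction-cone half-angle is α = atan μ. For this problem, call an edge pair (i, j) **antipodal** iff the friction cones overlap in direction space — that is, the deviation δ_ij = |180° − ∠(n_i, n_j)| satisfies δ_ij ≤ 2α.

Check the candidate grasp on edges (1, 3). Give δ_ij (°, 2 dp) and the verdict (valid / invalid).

α = atan 0.35 = 19.29°;  2α = 38.58°
edge 1: e_1 = (+2.05, +4.09);  n_1 = (+0.8940, -0.4481)
edge 3: e_3 = (-2.23, -6.23);  n_3 = (-0.9415, +0.3370)
∠(n_1, n_3) = 173.07°
δ = |180° − 173.07°| = 6.93°
6.93° ≤ 2α = 38.58°  →  valid

δ = 6.93°, valid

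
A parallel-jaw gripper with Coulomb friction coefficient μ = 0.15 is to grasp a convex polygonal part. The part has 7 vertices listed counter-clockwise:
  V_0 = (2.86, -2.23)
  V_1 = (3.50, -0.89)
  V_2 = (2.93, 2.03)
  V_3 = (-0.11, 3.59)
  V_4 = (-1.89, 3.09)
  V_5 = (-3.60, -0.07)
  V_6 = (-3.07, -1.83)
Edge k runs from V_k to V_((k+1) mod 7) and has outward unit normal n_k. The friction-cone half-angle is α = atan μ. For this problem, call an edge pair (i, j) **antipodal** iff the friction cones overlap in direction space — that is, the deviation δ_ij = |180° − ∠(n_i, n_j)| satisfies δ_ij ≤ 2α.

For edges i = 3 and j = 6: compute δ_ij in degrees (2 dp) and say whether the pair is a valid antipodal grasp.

δ = 19.55°, invalid

α = atan 0.15 = 8.53°;  2α = 17.06°
edge 3: e_3 = (-1.78, -0.50);  n_3 = (-0.2704, +0.9627)
edge 6: e_6 = (+5.93, -0.40);  n_6 = (-0.0673, -0.9977)
∠(n_3, n_6) = 160.45°
δ = |180° − 160.45°| = 19.55°
19.55° > 2α = 17.06°  →  invalid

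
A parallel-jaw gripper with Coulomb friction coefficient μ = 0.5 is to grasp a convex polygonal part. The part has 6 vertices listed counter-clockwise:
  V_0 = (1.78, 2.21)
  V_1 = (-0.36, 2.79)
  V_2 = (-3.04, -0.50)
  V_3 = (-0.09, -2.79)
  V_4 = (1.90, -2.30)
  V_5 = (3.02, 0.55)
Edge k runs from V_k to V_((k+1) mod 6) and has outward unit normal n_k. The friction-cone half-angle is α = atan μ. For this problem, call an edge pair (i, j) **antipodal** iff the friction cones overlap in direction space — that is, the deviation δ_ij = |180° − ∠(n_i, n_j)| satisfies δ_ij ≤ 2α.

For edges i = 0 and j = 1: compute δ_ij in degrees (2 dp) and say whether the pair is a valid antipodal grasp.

α = atan 0.5 = 26.57°;  2α = 53.13°
edge 0: e_0 = (-2.14, +0.58);  n_0 = (+0.2616, +0.9652)
edge 1: e_1 = (-2.68, -3.29);  n_1 = (-0.7753, +0.6316)
∠(n_0, n_1) = 66.00°
δ = |180° − 66.00°| = 114.00°
114.00° > 2α = 53.13°  →  invalid

δ = 114.00°, invalid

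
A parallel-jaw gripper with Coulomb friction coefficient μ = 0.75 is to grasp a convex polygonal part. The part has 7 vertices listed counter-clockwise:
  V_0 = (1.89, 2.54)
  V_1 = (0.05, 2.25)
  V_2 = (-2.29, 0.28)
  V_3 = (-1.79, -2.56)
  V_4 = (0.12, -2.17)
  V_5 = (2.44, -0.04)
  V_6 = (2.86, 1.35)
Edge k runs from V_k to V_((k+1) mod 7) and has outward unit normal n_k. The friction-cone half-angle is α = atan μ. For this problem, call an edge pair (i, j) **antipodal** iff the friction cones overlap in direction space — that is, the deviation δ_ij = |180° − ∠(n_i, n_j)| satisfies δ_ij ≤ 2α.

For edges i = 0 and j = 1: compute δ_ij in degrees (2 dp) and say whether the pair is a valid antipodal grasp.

δ = 148.86°, invalid

α = atan 0.75 = 36.87°;  2α = 73.74°
edge 0: e_0 = (-1.84, -0.29);  n_0 = (-0.1557, +0.9878)
edge 1: e_1 = (-2.34, -1.97);  n_1 = (-0.6440, +0.7650)
∠(n_0, n_1) = 31.14°
δ = |180° − 31.14°| = 148.86°
148.86° > 2α = 73.74°  →  invalid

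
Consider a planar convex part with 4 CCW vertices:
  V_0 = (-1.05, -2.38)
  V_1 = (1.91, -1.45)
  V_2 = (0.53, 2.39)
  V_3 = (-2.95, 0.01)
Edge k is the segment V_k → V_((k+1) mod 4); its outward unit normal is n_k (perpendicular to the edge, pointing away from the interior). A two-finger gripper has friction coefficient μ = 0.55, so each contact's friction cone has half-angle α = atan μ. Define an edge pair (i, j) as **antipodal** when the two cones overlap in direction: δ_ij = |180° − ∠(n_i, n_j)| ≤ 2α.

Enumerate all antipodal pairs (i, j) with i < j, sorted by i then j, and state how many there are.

α = atan 0.55 = 28.81°;  2α = 57.62°
n_0 = (+0.2997, -0.9540)
n_1 = (+0.9411, +0.3382)
n_2 = (-0.5645, +0.8254)
n_3 = (-0.7828, -0.6223)
  (0,1): δ = 87.67°  ·
  (0,2): δ = 16.93°  ✓
  (0,3): δ = 111.04°  ·
  (1,2): δ = 75.40°  ·
  (1,3): δ = 18.72°  ✓
  (2,3): δ = 85.88°  ·
antipodal pairs: 2

count = 2; pairs: (0,2), (1,3)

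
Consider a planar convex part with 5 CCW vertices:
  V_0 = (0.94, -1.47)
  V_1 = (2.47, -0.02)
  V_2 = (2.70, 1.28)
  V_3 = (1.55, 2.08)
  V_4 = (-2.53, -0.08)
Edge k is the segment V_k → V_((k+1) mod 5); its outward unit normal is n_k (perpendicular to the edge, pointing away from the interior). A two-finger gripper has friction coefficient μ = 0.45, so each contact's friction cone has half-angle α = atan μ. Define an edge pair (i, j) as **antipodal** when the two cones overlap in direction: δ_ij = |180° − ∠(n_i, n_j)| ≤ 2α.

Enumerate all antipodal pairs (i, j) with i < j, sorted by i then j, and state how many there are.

count = 2; pairs: (0,3), (2,4)

α = atan 0.45 = 24.23°;  2α = 48.46°
n_0 = (+0.6879, -0.7258)
n_1 = (+0.9847, -0.1742)
n_2 = (+0.5711, +0.8209)
n_3 = (-0.4679, +0.8838)
n_4 = (-0.3719, -0.9283)
  (0,1): δ = 143.50°  ·
  (0,2): δ = 78.29°  ·
  (0,3): δ = 15.56°  ✓
  (0,4): δ = 114.71°  ·
  (1,2): δ = 114.79°  ·
  (1,3): δ = 52.07°  ·
  (1,4): δ = 78.20°  ·
  (2,3): δ = 117.28°  ·
  (2,4): δ = 12.99°  ✓
  (3,4): δ = 49.73°  ·
antipodal pairs: 2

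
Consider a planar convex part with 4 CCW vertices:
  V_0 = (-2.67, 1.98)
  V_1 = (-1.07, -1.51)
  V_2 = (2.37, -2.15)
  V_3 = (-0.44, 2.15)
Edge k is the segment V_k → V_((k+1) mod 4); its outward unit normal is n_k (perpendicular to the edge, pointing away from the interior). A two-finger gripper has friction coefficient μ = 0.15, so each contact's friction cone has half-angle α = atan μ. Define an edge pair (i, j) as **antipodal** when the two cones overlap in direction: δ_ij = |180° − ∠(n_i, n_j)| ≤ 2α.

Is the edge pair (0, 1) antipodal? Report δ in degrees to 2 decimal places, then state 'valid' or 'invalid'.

α = atan 0.15 = 8.53°;  2α = 17.06°
edge 0: e_0 = (+1.60, -3.49);  n_0 = (-0.9090, -0.4167)
edge 1: e_1 = (+3.44, -0.64);  n_1 = (-0.1829, -0.9831)
∠(n_0, n_1) = 54.83°
δ = |180° − 54.83°| = 125.17°
125.17° > 2α = 17.06°  →  invalid

δ = 125.17°, invalid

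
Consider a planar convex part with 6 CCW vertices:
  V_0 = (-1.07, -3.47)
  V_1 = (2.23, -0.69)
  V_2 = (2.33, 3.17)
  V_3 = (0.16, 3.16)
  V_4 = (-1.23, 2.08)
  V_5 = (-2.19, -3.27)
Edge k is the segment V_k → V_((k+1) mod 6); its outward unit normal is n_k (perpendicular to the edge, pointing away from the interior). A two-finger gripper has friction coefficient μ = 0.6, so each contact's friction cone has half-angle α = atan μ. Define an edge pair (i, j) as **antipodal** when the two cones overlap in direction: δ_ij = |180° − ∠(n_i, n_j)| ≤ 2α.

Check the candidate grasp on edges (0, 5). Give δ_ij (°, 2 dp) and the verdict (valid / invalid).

δ = 129.76°, invalid

α = atan 0.6 = 30.96°;  2α = 61.93°
edge 0: e_0 = (+3.30, +2.78);  n_0 = (+0.6443, -0.7648)
edge 5: e_5 = (+1.12, -0.20);  n_5 = (-0.1758, -0.9844)
∠(n_0, n_5) = 50.24°
δ = |180° − 50.24°| = 129.76°
129.76° > 2α = 61.93°  →  invalid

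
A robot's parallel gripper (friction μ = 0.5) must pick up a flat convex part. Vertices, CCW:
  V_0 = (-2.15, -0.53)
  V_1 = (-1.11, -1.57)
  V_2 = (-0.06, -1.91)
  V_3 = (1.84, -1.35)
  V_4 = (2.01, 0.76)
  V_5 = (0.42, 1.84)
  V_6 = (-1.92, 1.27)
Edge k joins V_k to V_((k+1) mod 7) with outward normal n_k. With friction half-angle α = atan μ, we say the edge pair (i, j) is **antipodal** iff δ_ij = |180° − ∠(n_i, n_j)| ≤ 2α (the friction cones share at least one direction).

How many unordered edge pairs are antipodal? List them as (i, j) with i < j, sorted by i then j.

count = 7; pairs: (0,3), (0,4), (1,4), (1,5), (2,4), (2,5), (3,6)

α = atan 0.5 = 26.57°;  2α = 53.13°
n_0 = (-0.7071, -0.7071)
n_1 = (-0.3081, -0.9514)
n_2 = (+0.2827, -0.9592)
n_3 = (+0.9968, -0.0803)
n_4 = (+0.5619, +0.8272)
n_5 = (-0.2367, +0.9716)
n_6 = (-0.9919, +0.1267)
  (0,1): δ = 152.94°  ·
  (0,2): δ = 118.58°  ·
  (0,3): δ = 49.61°  ✓
  (0,4): δ = 10.81°  ✓
  (0,5): δ = 58.69°  ·
  (0,6): δ = 127.72°  ·
  (1,2): δ = 145.64°  ·
  (1,3): δ = 76.66°  ·
  (1,4): δ = 16.24°  ✓
  (1,5): δ = 31.63°  ✓
  (1,6): δ = 100.66°  ·
  (2,3): δ = 111.03°  ·
  (2,4): δ = 50.61°  ✓
  (2,5): δ = 2.73°  ✓
  (2,6): δ = 66.30°  ·
  (3,4): δ = 119.58°  ·
  (3,5): δ = 71.70°  ·
  (3,6): δ = 2.68°  ✓
  (4,5): δ = 132.12°  ·
  (4,6): δ = 63.10°  ·
  (5,6): δ = 110.97°  ·
antipodal pairs: 7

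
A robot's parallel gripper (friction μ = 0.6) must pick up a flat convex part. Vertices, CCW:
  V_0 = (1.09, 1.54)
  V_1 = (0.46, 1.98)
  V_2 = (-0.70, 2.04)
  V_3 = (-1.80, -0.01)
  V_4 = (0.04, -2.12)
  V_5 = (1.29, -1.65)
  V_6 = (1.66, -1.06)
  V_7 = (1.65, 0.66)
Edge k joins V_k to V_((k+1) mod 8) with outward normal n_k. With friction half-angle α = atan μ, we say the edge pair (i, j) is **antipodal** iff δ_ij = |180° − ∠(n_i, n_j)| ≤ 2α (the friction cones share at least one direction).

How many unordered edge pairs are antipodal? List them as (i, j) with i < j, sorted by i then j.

α = atan 0.6 = 30.96°;  2α = 61.93°
n_0 = (+0.5726, +0.8198)
n_1 = (+0.0517, +0.9987)
n_2 = (-0.8812, +0.4728)
n_3 = (-0.7537, -0.6572)
n_4 = (+0.3519, -0.9360)
n_5 = (+0.8472, -0.5313)
n_6 = (+1.0000, +0.0058)
n_7 = (+0.8437, +0.5369)
  (0,1): δ = 148.03°  ·
  (0,2): δ = 83.29°  ·
  (0,3): δ = 13.98°  ✓
  (0,4): δ = 55.54°  ✓
  (0,5): δ = 92.84°  ·
  (0,6): δ = 125.26°  ·
  (0,7): δ = 157.40°  ·
  (1,2): δ = 115.26°  ·
  (1,3): δ = 45.95°  ✓
  (1,4): δ = 23.57°  ✓
  (1,5): δ = 60.87°  ✓
  (1,6): δ = 93.29°  ·
  (1,7): δ = 125.43°  ·
  (2,3): δ = 110.69°  ·
  (2,4): δ = 41.18°  ✓
  (2,5): δ = 3.88°  ✓
  (2,6): δ = 28.55°  ✓
  (2,7): δ = 60.69°  ✓
  (3,4): δ = 110.48°  ·
  (3,5): δ = 73.18°  ·
  (3,6): δ = 40.76°  ✓
  (3,7): δ = 8.62°  ✓
  (4,5): δ = 142.70°  ·
  (4,6): δ = 110.27°  ·
  (4,7): δ = 78.14°  ·
  (5,6): δ = 147.57°  ·
  (5,7): δ = 115.44°  ·
  (6,7): δ = 147.86°  ·
antipodal pairs: 11

count = 11; pairs: (0,3), (0,4), (1,3), (1,4), (1,5), (2,4), (2,5), (2,6), (2,7), (3,6), (3,7)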